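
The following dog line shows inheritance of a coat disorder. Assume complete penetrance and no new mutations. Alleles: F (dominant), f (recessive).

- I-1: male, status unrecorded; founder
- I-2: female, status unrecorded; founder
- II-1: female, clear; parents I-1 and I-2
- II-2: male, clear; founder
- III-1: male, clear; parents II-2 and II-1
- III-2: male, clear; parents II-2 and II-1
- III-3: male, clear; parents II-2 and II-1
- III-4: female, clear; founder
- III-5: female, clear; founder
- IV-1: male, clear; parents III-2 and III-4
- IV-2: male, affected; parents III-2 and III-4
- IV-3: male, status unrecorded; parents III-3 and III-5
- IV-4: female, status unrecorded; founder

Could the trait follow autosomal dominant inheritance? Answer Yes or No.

Under autosomal dominant, IV-2 (affected, male) cannot arise from III-2 (clear) × III-4 (clear).

No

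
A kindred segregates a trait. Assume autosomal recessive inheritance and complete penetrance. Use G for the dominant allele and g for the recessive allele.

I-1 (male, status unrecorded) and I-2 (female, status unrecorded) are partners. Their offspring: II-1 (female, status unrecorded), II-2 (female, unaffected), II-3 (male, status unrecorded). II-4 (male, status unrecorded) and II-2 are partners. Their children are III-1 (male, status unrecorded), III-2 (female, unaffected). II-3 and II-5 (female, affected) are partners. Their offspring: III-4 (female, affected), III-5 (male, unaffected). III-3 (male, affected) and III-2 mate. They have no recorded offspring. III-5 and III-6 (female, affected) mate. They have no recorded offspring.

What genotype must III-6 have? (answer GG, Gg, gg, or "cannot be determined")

III-6 is affected, so III-6 is gg.

gg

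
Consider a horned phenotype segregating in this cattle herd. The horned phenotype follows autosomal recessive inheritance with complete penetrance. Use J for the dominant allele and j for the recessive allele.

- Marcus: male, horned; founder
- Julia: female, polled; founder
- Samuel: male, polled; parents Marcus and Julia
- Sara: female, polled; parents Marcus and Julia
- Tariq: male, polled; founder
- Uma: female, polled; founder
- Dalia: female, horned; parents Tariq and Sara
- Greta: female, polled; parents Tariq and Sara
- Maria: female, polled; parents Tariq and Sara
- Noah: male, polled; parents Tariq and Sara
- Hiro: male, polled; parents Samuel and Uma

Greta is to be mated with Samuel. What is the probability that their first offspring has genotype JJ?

1/3

Tariq is polled so carries J and passed j to Dalia (jj), so Tariq is Jj.
Sara is polled so carries J and received j from Marcus (jj), so Sara is Jj.
Greta is a polled offspring of Tariq (Jj) × Sara (Jj), whose cross gives 1/4 JJ : 1/2 Jj : 1/4 jj; conditioning on being polled, Greta is JJ with probability 1/3, Jj with probability 2/3.
Samuel is polled so carries J and received j from Marcus (jj), so Samuel is Jj.
Summing over parental genotype combinations, P(offspring has genotype JJ) = 1/3·1/2 + 2/3·1/4 = 1/3.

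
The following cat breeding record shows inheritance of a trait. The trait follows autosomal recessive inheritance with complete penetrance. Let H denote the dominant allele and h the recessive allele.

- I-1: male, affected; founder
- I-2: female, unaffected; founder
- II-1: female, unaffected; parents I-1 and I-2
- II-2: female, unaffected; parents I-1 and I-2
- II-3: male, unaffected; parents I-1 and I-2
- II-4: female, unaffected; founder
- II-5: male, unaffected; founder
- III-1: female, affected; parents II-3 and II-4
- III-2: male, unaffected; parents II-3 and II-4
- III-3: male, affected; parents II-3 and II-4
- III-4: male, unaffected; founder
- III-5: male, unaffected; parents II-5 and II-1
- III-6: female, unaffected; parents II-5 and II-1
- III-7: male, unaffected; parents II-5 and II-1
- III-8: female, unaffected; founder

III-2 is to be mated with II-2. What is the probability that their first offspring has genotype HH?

II-3 is unaffected so carries H and received h from I-1 (hh), so II-3 is Hh.
II-4 is unaffected so carries H and passed h to III-1 (hh), so II-4 is Hh.
III-2 is an unaffected offspring of II-3 (Hh) × II-4 (Hh), whose cross gives 1/4 HH : 1/2 Hh : 1/4 hh; conditioning on being unaffected, III-2 is HH with probability 1/3, Hh with probability 2/3.
II-2 is unaffected so carries H and received h from I-1 (hh), so II-2 is Hh.
Summing over parental genotype combinations, P(offspring has genotype HH) = 1/3·1/2 + 2/3·1/4 = 1/3.

1/3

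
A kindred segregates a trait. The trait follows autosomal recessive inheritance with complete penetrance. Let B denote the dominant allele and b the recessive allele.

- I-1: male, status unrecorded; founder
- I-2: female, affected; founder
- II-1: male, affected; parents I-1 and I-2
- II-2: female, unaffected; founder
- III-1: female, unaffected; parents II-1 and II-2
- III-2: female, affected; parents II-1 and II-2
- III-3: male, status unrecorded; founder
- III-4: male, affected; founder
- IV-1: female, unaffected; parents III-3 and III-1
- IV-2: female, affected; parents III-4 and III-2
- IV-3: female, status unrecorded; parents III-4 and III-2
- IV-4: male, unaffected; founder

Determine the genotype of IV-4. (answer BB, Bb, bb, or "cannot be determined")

IV-4's phenotype allows BB or Bb, and no parent or child forces a single allele at both positions; consistent genotype assignments exist with IV-4 as BB or Bb.

cannot be determined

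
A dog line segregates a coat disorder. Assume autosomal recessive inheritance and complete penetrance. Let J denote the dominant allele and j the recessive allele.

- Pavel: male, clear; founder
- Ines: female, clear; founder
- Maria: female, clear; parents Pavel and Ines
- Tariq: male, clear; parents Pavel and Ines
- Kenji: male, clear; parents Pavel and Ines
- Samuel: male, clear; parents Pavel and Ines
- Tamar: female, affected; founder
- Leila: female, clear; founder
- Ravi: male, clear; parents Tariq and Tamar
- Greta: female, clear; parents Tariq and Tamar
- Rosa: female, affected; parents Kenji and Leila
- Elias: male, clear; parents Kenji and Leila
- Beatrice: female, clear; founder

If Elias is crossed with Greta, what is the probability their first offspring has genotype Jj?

Kenji is clear so carries J and passed j to Rosa (jj), so Kenji is Jj.
Leila is clear so carries J and passed j to Rosa (jj), so Leila is Jj.
Elias is a clear offspring of Kenji (Jj) × Leila (Jj), whose cross gives 1/4 JJ : 1/2 Jj : 1/4 jj; conditioning on being clear, Elias is JJ with probability 1/3, Jj with probability 2/3.
Greta is clear so carries J and received j from Tamar (jj), so Greta is Jj.
Summing over parental genotype combinations, P(offspring has genotype Jj) = 1/3·1/2 + 2/3·1/2 = 1/2.

1/2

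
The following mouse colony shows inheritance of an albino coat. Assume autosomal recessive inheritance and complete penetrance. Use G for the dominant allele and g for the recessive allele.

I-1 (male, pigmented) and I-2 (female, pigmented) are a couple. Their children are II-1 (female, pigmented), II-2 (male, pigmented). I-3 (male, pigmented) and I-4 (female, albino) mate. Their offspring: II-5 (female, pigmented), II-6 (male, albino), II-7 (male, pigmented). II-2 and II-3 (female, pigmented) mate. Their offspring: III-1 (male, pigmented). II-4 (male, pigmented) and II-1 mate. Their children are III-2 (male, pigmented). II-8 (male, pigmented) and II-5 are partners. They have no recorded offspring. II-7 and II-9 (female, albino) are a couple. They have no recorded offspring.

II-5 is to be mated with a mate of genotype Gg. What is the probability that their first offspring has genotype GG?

II-5 is pigmented so carries G and received g from I-4 (gg), so II-5 is Gg.
The cross gives 1/4 GG : 1/2 Gg : 1/4 gg, so P(offspring has genotype GG) = 1/4.

1/4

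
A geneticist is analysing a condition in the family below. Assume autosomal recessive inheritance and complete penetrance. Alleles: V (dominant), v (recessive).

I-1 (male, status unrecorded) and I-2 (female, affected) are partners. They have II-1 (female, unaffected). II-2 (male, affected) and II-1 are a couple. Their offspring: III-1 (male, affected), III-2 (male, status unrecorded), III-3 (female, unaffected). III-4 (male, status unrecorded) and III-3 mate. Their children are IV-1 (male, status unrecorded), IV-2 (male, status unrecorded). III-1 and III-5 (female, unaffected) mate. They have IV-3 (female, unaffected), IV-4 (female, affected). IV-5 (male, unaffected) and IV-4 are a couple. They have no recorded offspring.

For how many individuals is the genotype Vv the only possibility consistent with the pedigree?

4

Obligate heterozygotes: II-1 is unaffected so carries V and received v from I-2 (vv), so II-1 is Vv; III-3 is unaffected so carries V and received v from II-2 (vv), so III-3 is Vv; III-5 is unaffected so carries V and passed v to IV-4 (vv), so III-5 is Vv; IV-3 is unaffected so carries V and received v from III-1 (vv), so IV-3 is Vv.
Every other individual is either homozygous by phenotype or has at least one consistent homozygous assignment, so the count is 4.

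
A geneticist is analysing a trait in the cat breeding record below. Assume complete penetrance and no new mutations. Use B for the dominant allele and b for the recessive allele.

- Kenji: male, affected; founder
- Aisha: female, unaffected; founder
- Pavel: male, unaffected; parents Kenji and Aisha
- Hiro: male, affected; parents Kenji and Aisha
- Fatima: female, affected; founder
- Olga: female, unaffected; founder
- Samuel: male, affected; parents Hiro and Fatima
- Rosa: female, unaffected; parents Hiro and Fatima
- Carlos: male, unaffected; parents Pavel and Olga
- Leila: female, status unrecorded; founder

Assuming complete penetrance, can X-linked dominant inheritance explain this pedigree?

No

Under X-linked dominant, Hiro (affected, male) cannot arise from Kenji (affected) × Aisha (unaffected).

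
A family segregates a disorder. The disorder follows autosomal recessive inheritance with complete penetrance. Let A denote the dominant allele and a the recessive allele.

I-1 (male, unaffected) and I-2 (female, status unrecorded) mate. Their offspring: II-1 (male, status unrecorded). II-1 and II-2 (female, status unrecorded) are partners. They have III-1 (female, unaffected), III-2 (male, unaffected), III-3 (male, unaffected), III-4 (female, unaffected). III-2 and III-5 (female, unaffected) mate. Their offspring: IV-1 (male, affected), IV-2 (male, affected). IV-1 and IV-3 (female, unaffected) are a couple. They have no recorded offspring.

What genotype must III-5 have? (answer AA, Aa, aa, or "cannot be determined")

Aa

From phenotype alone, III-5 is AA or Aa.
III-5 is unaffected so carries A and passed a to IV-1 (aa), so III-5 is Aa.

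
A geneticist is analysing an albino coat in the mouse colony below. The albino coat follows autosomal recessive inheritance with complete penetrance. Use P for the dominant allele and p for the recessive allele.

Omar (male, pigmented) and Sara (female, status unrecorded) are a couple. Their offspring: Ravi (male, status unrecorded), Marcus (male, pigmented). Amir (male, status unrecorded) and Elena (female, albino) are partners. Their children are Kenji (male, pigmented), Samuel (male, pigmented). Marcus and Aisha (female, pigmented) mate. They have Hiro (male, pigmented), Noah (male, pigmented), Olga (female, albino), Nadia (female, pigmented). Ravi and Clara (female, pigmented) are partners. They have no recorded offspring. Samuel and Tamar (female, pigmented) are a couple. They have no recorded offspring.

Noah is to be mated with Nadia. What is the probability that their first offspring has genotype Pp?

Marcus is pigmented so carries P and passed p to Olga (pp), so Marcus is Pp.
Aisha is pigmented so carries P and passed p to Olga (pp), so Aisha is Pp.
Noah is a pigmented offspring of Marcus (Pp) × Aisha (Pp), whose cross gives 1/4 PP : 1/2 Pp : 1/4 pp; conditioning on being pigmented, Noah is PP with probability 1/3, Pp with probability 2/3.
Nadia is a pigmented offspring of Marcus (Pp) × Aisha (Pp), whose cross gives 1/4 PP : 1/2 Pp : 1/4 pp; conditioning on being pigmented, Nadia is PP with probability 1/3, Pp with probability 2/3.
Summing over parental genotype combinations, P(offspring has genotype Pp) = 2/9·1/2 + 2/9·1/2 + 4/9·1/2 = 4/9.

4/9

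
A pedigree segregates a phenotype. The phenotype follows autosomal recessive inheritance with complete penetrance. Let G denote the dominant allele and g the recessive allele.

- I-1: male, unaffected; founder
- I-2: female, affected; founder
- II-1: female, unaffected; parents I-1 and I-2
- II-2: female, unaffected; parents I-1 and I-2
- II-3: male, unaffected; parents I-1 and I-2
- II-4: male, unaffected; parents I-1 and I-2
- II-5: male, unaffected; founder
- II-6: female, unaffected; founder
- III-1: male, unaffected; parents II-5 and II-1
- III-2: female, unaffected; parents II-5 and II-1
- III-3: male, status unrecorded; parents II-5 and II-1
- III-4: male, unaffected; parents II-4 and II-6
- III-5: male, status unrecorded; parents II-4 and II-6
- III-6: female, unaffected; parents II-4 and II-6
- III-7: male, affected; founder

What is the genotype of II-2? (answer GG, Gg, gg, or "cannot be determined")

Gg

From phenotype alone, II-2 is GG or Gg.
II-2 is unaffected so carries G and received g from I-2 (gg), so II-2 is Gg.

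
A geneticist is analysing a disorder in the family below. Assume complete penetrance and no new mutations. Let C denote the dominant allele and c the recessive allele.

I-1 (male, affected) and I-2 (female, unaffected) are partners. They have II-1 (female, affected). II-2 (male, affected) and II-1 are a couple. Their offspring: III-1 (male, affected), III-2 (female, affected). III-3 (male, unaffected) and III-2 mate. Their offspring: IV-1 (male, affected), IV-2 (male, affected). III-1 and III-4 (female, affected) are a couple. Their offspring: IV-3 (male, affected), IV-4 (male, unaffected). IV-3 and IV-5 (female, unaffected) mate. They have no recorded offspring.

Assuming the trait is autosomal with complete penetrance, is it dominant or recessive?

dominant

III-1 and III-4 are both affected yet have an unaffected child IV-4. Under a recessive model two affected parents are homozygous and every child would be affected, so the trait cannot be recessive.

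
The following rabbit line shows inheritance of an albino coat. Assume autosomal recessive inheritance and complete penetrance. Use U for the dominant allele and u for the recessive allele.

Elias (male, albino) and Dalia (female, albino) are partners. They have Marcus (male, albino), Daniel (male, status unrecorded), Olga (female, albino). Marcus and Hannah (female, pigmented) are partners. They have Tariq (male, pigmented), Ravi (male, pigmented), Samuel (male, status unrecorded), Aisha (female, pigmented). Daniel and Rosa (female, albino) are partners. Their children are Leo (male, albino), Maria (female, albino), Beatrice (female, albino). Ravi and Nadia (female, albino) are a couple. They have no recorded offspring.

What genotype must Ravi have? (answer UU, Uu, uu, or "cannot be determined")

From phenotype alone, Ravi is UU or Uu.
Ravi is pigmented so carries U and received u from Marcus (uu), so Ravi is Uu.

Uu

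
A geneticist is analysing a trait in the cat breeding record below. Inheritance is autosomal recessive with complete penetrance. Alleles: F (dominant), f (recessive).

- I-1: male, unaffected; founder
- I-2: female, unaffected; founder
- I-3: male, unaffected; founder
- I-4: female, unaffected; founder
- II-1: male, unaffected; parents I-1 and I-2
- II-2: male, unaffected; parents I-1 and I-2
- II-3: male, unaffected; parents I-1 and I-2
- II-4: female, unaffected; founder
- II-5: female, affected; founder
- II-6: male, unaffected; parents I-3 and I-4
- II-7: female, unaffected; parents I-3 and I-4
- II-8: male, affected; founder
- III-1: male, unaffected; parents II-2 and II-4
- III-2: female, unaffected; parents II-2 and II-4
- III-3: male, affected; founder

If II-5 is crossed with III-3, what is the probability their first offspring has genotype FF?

0

II-5 is affected, so II-5 is ff.
III-3 is affected, so III-3 is ff.
The cross gives 1 ff, so P(offspring has genotype FF) = 0.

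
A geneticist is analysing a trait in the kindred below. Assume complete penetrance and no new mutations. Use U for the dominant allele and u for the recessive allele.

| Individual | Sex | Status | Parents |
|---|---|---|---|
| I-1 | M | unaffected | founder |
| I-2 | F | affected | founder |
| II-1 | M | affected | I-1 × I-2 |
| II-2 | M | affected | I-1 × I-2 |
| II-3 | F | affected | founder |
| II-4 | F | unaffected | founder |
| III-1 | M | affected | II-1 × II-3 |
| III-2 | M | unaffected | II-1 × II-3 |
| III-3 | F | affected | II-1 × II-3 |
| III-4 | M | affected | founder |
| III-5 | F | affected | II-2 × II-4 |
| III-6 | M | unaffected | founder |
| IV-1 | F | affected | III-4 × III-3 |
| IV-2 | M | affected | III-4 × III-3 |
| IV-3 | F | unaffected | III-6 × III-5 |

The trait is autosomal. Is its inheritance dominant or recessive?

dominant

II-1 and II-3 are both affected yet have an unaffected child III-2. Under a recessive model two affected parents are homozygous and every child would be affected, so the trait cannot be recessive.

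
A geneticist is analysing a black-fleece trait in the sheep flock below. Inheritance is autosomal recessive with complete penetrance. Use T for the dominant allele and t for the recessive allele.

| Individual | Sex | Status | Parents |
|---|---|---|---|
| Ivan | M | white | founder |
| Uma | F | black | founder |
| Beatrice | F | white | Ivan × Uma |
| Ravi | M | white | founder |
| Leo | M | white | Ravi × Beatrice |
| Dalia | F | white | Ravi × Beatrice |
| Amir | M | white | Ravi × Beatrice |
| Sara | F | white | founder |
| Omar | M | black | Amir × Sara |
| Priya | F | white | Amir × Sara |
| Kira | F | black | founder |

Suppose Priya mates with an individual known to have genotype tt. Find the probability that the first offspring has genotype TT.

0

Amir is white so carries T and passed t to Omar (tt), so Amir is Tt.
Sara is white so carries T and passed t to Omar (tt), so Sara is Tt.
Priya is a white offspring of Amir (Tt) × Sara (Tt), whose cross gives 1/4 TT : 1/2 Tt : 1/4 tt; conditioning on being white, Priya is TT with probability 1/3, Tt with probability 2/3.
Summing over parental genotype combinations, P(offspring has genotype TT) = 0 = 0.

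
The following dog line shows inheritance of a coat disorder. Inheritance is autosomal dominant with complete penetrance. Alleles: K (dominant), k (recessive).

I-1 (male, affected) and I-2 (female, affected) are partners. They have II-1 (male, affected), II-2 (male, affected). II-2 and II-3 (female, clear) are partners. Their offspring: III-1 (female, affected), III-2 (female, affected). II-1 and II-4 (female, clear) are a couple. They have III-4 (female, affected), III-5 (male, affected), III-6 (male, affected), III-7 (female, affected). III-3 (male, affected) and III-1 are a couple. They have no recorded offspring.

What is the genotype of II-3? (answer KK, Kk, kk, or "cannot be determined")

II-3 is clear, so II-3 is kk.

kk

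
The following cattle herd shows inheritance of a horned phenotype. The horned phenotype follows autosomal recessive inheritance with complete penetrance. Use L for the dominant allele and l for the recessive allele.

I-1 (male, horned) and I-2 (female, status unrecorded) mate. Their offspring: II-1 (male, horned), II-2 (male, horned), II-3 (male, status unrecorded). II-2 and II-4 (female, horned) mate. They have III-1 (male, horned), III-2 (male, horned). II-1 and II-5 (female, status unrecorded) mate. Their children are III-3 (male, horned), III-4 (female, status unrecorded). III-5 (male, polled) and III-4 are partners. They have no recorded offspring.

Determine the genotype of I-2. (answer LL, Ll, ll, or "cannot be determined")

cannot be determined

I-2's phenotype is unrecorded, and no parent or child forces a single allele at both positions; consistent genotype assignments exist with I-2 as Ll or ll.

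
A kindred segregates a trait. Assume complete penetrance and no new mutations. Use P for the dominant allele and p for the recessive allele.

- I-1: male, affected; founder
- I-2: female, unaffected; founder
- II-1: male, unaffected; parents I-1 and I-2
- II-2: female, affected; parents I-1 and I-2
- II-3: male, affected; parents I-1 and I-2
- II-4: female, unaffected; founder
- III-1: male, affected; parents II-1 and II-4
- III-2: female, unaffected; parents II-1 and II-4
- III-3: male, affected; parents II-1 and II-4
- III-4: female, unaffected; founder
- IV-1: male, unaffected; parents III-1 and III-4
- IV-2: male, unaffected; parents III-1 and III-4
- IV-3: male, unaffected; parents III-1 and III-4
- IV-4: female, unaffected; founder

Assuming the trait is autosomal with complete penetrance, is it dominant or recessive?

recessive

II-1 and II-4 are both unaffected yet have an affected child III-1. Under dominance, an affected child requires at least one affected parent, so the trait cannot be dominant.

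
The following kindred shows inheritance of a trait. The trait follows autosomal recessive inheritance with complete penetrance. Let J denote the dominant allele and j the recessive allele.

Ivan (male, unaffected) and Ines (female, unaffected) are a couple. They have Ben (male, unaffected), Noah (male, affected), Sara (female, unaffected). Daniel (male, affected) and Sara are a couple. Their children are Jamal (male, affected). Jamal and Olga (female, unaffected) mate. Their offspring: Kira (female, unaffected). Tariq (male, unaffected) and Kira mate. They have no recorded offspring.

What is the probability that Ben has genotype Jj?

Ivan is unaffected so carries J and passed j to Noah (jj), so Ivan is Jj.
Ines is unaffected so carries J and passed j to Noah (jj), so Ines is Jj.
Their cross gives offspring ratios 1/4 JJ : 1/2 Jj : 1/4 jj. Conditioning on Ben being unaffected, P(Jj) = 1/2 / 3/4 = 2/3.

2/3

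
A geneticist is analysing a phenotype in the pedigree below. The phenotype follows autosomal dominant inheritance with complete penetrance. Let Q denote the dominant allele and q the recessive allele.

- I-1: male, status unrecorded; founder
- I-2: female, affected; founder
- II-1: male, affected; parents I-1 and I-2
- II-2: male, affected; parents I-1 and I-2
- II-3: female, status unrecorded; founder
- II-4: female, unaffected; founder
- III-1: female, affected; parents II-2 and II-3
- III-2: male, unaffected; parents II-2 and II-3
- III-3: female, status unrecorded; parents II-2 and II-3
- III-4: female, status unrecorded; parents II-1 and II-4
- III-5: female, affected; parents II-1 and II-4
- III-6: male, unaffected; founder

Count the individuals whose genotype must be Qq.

2

Obligate heterozygotes: II-2 is affected so carries Q and passed q to III-2 (qq), so II-2 is Qq; III-5 is affected so carries Q and received q from II-4 (qq), so III-5 is Qq.
Every other individual is either homozygous by phenotype or has at least one consistent homozygous assignment, so the count is 2.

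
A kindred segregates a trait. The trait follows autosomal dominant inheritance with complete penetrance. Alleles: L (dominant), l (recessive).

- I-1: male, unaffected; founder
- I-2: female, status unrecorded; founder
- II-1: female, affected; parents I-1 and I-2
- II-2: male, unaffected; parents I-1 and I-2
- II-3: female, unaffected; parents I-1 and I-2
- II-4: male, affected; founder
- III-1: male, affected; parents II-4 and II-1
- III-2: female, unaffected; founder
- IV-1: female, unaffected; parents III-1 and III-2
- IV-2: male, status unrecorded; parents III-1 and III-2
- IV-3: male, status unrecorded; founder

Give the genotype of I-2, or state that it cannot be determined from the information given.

Ll

From phenotype alone, I-2 is LL or Ll or ll.
I-2 passed L to II-1 (Ll, whose l came from I-1) and passed l to II-2 (ll), so I-2 is Ll.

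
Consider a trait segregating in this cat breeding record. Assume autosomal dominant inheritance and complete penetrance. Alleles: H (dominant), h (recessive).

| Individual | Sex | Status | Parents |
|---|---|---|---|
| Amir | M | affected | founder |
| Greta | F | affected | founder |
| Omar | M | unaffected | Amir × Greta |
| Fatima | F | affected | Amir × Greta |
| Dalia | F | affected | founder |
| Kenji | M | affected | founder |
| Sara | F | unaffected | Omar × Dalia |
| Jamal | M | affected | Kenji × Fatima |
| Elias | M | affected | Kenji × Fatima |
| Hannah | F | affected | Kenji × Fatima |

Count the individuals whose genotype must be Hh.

3

Obligate heterozygotes: Amir is affected so carries H and passed h to Omar (hh), so Amir is Hh; Greta is affected so carries H and passed h to Omar (hh), so Greta is Hh; Dalia is affected so carries H and passed h to Sara (hh), so Dalia is Hh.
Every other individual is either homozygous by phenotype or has at least one consistent homozygous assignment, so the count is 3.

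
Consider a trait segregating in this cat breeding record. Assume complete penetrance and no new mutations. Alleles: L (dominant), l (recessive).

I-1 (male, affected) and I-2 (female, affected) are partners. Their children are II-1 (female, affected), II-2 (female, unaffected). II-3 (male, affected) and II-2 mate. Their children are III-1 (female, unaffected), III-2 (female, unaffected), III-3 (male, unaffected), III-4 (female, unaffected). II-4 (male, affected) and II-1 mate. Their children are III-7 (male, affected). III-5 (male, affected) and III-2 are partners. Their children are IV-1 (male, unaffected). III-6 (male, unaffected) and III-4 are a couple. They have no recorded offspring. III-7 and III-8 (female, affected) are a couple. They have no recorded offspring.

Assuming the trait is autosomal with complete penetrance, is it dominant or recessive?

dominant

I-1 and I-2 are both affected yet have an unaffected child II-2. Under a recessive model two affected parents are homozygous and every child would be affected, so the trait cannot be recessive.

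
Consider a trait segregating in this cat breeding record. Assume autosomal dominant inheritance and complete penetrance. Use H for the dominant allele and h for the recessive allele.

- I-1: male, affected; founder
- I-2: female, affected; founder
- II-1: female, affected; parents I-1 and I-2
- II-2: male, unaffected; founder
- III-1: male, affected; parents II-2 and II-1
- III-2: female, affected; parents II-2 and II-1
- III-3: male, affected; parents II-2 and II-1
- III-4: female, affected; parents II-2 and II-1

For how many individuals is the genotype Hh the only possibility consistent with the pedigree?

Obligate heterozygotes: III-1 is affected so carries H and received h from II-2 (hh), so III-1 is Hh; III-2 is affected so carries H and received h from II-2 (hh), so III-2 is Hh; III-3 is affected so carries H and received h from II-2 (hh), so III-3 is Hh; III-4 is affected so carries H and received h from II-2 (hh), so III-4 is Hh.
Every other individual is either homozygous by phenotype or has at least one consistent homozygous assignment, so the count is 4.

4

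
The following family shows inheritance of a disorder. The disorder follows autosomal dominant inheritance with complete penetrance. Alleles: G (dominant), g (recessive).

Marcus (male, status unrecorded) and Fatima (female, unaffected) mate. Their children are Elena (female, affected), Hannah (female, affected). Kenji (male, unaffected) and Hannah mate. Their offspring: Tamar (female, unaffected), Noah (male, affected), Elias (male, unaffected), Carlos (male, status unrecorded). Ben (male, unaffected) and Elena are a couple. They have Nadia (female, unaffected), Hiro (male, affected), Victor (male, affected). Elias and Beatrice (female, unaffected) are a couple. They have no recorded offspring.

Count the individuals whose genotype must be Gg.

Obligate heterozygotes: Elena is affected so carries G and received g from Fatima (gg), so Elena is Gg; Hannah is affected so carries G and received g from Fatima (gg), so Hannah is Gg; Noah is affected so carries G and received g from Kenji (gg), so Noah is Gg; Hiro is affected so carries G and received g from Ben (gg), so Hiro is Gg; Victor is affected so carries G and received g from Ben (gg), so Victor is Gg.
Every other individual is either homozygous by phenotype or has at least one consistent homozygous assignment, so the count is 5.

5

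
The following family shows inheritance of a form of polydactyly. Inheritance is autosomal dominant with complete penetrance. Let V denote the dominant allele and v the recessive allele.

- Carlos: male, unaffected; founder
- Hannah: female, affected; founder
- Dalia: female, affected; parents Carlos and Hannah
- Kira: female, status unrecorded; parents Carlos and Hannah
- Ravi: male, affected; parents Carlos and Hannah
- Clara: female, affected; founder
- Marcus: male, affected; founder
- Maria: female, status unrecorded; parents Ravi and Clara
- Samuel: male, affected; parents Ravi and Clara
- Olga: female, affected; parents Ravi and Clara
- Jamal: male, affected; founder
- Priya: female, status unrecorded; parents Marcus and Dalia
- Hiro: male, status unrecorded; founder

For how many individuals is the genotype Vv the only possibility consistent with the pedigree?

Obligate heterozygotes: Dalia is affected so carries V and received v from Carlos (vv), so Dalia is Vv; Ravi is affected so carries V and received v from Carlos (vv), so Ravi is Vv.
Every other individual is either homozygous by phenotype or has at least one consistent homozygous assignment, so the count is 2.

2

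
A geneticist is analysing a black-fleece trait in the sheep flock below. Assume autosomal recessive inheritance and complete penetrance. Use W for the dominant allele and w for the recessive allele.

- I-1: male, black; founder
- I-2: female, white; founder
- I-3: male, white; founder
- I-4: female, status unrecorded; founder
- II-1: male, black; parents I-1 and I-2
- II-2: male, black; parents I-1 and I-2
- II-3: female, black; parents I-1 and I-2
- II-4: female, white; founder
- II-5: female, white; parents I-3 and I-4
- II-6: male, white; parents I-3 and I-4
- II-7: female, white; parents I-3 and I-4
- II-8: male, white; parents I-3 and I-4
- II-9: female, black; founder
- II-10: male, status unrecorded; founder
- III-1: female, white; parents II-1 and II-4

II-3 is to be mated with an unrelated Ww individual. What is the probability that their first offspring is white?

1/2

II-3 is black, so II-3 is ww.
The cross gives 1/2 Ww : 1/2 ww, so P(offspring is white) = 1/2.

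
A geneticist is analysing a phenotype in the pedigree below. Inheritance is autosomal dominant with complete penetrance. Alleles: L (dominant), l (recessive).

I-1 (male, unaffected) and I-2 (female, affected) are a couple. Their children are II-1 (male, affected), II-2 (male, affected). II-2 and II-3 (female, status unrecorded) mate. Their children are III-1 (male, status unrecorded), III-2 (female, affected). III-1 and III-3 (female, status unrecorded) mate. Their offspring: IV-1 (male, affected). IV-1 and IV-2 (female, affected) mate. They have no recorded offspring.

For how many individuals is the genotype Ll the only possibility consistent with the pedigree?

2

Obligate heterozygotes: II-1 is affected so carries L and received l from I-1 (ll), so II-1 is Ll; II-2 is affected so carries L and received l from I-1 (ll), so II-2 is Ll.
Every other individual is either homozygous by phenotype or has at least one consistent homozygous assignment, so the count is 2.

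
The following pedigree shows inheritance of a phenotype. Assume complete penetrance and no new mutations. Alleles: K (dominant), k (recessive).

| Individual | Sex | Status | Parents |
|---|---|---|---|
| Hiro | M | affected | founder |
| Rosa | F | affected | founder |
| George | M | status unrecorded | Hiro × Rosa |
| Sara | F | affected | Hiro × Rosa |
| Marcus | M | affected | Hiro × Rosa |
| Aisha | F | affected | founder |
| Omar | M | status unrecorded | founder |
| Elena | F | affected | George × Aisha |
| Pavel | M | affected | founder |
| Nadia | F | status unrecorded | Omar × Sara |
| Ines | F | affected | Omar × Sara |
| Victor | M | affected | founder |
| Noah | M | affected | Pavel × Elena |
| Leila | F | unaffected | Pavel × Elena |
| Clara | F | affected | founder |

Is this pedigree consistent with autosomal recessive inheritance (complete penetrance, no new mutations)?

Under autosomal recessive, Leila (unaffected, female) cannot arise from Pavel (affected) × Elena (affected).

No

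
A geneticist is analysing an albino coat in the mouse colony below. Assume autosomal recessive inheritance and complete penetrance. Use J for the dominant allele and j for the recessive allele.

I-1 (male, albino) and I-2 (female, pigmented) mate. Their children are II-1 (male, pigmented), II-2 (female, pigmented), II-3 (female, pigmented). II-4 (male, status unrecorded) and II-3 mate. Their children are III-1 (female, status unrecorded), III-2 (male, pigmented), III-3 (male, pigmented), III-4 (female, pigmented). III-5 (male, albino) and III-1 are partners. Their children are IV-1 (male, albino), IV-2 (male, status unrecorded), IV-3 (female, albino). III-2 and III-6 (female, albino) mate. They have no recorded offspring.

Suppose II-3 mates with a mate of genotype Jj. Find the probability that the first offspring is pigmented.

II-3 is pigmented so carries J and received j from I-1 (jj), so II-3 is Jj.
The cross gives 1/4 JJ : 1/2 Jj : 1/4 jj, so P(offspring is pigmented) = 3/4.

3/4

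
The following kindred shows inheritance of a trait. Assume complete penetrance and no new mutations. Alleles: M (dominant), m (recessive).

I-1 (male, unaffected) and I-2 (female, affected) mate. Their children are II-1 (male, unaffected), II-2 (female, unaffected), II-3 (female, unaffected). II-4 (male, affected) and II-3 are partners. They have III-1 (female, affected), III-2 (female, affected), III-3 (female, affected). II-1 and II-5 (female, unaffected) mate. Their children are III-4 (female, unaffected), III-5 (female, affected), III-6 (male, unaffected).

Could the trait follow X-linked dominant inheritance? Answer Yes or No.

Under X-linked dominant, III-5 (affected, female) cannot arise from II-1 (unaffected) × II-5 (unaffected).

No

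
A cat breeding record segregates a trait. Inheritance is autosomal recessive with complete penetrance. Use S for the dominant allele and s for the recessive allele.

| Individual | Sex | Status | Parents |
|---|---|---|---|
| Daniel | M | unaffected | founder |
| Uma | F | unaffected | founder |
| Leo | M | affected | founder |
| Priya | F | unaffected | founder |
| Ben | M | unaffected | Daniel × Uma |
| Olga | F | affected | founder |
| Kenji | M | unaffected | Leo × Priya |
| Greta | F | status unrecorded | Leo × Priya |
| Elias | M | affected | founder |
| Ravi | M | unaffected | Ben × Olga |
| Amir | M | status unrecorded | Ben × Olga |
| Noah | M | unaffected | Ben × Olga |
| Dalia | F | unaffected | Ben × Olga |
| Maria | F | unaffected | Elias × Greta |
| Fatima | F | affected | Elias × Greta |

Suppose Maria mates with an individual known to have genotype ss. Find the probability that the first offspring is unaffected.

Maria is unaffected so carries S and received s from Elias (ss), so Maria is Ss.
The cross gives 1/2 Ss : 1/2 ss, so P(offspring is unaffected) = 1/2.

1/2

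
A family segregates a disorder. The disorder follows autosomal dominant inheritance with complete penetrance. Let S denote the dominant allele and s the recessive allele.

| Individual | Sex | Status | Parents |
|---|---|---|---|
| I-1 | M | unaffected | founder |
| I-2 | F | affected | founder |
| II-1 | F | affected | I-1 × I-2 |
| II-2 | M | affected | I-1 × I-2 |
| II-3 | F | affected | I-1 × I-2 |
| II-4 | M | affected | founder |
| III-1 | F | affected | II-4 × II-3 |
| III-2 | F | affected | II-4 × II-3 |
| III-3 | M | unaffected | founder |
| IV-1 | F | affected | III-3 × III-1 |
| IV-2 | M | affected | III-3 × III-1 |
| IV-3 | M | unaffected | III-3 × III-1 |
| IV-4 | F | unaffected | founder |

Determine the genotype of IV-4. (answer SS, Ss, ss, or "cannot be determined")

IV-4 is unaffected, so IV-4 is ss.

ss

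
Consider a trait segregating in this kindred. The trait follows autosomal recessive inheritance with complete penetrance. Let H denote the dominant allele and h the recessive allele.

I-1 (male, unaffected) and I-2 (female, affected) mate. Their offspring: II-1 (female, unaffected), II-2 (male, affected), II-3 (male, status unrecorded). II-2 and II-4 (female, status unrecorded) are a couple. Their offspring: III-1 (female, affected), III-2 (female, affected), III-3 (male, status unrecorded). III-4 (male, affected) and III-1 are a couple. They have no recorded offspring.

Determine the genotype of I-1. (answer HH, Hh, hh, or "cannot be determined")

From phenotype alone, I-1 is HH or Hh.
I-1 is unaffected so carries H and passed h to II-2 (hh), so I-1 is Hh.

Hh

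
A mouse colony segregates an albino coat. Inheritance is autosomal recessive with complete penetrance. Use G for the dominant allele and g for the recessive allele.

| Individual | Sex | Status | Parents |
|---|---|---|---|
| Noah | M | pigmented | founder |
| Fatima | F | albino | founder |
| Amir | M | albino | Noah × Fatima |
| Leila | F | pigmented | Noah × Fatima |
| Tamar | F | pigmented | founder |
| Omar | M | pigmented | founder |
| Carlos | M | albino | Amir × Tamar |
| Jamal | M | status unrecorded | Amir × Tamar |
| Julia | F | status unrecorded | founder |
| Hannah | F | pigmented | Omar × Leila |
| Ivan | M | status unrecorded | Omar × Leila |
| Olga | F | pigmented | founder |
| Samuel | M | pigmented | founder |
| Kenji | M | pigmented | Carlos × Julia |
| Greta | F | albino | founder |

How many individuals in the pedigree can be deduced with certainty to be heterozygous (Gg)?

Obligate heterozygotes: Noah is pigmented so carries G and passed g to Amir (gg), so Noah is Gg; Leila is pigmented so carries G and received g from Fatima (gg), so Leila is Gg; Tamar is pigmented so carries G and passed g to Carlos (gg), so Tamar is Gg; Kenji is pigmented so carries G and received g from Carlos (gg), so Kenji is Gg.
Every other individual is either homozygous by phenotype or has at least one consistent homozygous assignment, so the count is 4.

4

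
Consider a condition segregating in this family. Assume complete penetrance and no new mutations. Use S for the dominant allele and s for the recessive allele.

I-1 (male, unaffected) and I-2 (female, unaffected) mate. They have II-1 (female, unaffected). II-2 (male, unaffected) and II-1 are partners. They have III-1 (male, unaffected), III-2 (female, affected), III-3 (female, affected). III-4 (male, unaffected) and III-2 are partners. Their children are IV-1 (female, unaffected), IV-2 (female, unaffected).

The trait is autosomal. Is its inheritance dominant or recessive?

II-2 and II-1 are both unaffected yet have an affected child III-2. Under dominance, an affected child requires at least one affected parent, so the trait cannot be dominant.

recessive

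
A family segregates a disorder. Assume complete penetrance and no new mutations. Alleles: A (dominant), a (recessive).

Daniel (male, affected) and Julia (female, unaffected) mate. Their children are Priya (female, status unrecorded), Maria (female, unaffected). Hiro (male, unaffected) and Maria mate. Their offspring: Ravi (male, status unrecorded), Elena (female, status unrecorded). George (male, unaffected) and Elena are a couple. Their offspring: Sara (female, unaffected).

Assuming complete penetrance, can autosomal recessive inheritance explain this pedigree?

A consistent assignment under autosomal recessive exists: Daniel aa, Julia AA, Priya Aa, Maria Aa, Hiro AA, Ravi AA, Elena AA, George AA, Sara AA.
In this assignment every recorded phenotype matches its genotype and every non-founder's genotype is obtainable from its parents' genotypes, so the pedigree is consistent.

Yes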